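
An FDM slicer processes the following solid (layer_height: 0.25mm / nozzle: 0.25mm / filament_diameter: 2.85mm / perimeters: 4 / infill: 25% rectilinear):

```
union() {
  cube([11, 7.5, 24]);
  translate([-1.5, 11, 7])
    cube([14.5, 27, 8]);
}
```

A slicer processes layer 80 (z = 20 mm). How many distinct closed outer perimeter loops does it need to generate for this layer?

At z = 20 mm: the cube is present — its section is the full 11×7.5 rectangle; the cube at (-1.5, 11) does not reach this height (z outside [7, 15]); Taking the union: only the 11×7.5 cube is present, so the union is just that shape — 1 connected region. The result has 1 disconnected region.

1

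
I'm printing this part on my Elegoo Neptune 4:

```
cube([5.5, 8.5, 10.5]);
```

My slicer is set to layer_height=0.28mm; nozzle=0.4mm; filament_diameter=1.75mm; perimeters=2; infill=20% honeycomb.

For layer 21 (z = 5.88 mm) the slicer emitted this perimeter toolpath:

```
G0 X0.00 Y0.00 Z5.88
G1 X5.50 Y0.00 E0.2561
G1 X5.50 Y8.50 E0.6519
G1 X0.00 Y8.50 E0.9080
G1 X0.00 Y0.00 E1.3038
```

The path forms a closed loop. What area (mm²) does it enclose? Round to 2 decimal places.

46.75 mm²

Apply the shoelace formula to the sequence of (X, Y) vertices; enclosed area = 46.75 mm².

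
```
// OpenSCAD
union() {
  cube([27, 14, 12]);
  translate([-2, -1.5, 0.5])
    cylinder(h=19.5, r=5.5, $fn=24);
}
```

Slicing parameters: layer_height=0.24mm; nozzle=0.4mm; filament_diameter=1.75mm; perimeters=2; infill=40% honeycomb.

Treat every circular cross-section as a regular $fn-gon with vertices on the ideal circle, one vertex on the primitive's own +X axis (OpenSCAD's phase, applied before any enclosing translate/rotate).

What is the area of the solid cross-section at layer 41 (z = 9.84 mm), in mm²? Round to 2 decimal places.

At z = 9.84 mm: the cube (footprint 27×14) is included at this height (area 378.00 mm²); the r=5.5 cylinder at (-2, -1.5) gives a regular 24-gon of circumradius 5.5 (constant along its height) (area = (24/2)·5.500²·sin(360°/24) = 93.95 mm²); Taking the union: the regions partially overlap — summed areas 471.95 mm² minus the doubly-counted overlap 7.70 mm² gives 464.25 mm² — area = 464.25 mm². Overall, the cross-section is a single solid region. Net area = 464.25 mm².

464.25 mm²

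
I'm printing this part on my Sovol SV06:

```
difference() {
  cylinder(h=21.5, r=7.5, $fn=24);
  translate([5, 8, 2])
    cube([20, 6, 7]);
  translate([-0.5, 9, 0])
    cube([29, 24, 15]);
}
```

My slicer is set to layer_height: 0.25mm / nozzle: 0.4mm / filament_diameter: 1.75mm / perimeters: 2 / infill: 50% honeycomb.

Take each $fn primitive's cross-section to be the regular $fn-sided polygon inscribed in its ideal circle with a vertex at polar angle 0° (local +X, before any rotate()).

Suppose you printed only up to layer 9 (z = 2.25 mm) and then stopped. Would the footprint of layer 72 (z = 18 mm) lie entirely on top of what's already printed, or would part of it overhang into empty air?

entirely on top

Compare the two slices. At z = 2.25: the r=7.5 cylinder gives a regular 24-gon of circumradius 7.5 (constant along its height) (area = (24/2)·7.500²·sin(360°/24) = 174.70 mm²); the 20×6 cube at (5, 8) contributes its full rectangle (area 120.00 mm²); the cube at (-0.5, 9) is present — its section is the full 29×24 rectangle (area 696.00 mm²); Taking the first minus the rest: starting from the r=7.5 cylinder (174.70 mm²), the 20×6 cube at (5, 8) misses the remaining region (no effect); the 29×24 cube at (-0.5, 9) misses the remaining region (no effect) — area = 174.70 mm². At z = 18: the r=7.5 cylinder contributes a regular 24-gon of circumradius 7.5 (area = (24/2)·7.500²·sin(360°/24) = 174.70 mm²); the cube at (5, 8) does not reach this height (z outside [2, 9]); the cube at (-0.5, 9) does not reach this height (z outside [0, 15]); Taking the first minus the rest: none of the subtracted shapes is present at this height, so the r=7.5 cylinder is unchanged — area = 174.70 mm². Checking containment: the cross-section at z = 18 is a subset of the cross-section at z = 2.25.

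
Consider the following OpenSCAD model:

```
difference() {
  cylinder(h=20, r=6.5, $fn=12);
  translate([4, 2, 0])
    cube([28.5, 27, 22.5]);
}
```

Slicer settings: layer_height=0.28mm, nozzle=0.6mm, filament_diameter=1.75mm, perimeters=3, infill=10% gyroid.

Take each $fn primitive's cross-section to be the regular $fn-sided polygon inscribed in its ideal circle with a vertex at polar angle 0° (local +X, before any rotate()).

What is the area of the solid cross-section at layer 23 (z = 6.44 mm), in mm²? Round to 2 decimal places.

123.18 mm²

At z = 6.44 mm: the cylinder: section is a regular 12-gon, circumradius r=6.5 (area = (12/2)·6.500²·sin(360°/12) = 126.75 mm²); the cube at (4, 2) (footprint 28.5×27) is included at this height (area 769.50 mm²); After the difference (first − rest): starting from the r=6.5 cylinder (126.75 mm²), the 28.5×27 cube at (4, 2) partially overlaps it — only the 3.57 mm² overlap (of its 769.50 mm²) is removed, clipping the outline — area = 123.18 mm². Overall, the cross-section is a single solid region. Net area = 123.18 mm².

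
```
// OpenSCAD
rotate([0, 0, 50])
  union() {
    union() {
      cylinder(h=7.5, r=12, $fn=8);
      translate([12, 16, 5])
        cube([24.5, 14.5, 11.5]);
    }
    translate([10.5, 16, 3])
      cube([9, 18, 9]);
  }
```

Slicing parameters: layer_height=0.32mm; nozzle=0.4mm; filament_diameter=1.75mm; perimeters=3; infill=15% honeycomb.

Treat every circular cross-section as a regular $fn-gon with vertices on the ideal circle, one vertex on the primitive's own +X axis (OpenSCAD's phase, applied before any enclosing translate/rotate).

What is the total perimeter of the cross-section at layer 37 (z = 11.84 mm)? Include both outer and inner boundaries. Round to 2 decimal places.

At z = 11.84 mm: the cylinder is not intersected at this z (z outside [0, 7.5]); the 24.5×14.5 cube at (12, 16) contributes its full rectangle (perimeter 78.00 mm); Merging all regions: only the 24.5×14.5 cube at (12, 16) is present, so the union is just that shape — boundary = 78.00 mm; the 9×18 cube at (10.5, 16) contributes its full rectangle (perimeter 54.00 mm); Combining (union): the regions partially overlap (shared area 108.75 mm²), so the edge portions inside another operand are dropped and the merged outline is re-measured after clipping — boundary = 88.00 mm; (rotated 50° about Z; rotation is an isometry so areas/perimeters/island counts are preserved). Overall, the cross-section is a single solid region. Total boundary length (outer) = 88.00 mm.

88.00 mm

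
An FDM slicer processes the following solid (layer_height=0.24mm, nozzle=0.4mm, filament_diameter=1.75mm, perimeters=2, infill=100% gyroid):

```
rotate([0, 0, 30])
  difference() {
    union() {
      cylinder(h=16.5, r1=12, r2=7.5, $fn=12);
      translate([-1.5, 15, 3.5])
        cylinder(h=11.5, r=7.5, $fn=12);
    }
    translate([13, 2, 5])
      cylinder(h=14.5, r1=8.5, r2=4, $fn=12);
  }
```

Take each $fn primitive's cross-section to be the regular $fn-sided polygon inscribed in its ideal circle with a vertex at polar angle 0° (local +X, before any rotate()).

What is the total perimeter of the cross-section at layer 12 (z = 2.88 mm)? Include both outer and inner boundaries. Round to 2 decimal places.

69.66 mm

At z = 2.88 mm: the cone (r1=12→r2=7.5) has section circumradius 11.215 here — a regular 12-gon (perimeter = 2·12·11.215·sin(180°/12) = 69.66 mm); the cylinder at (-1.5, 15) is absent (z outside [3.5, 15]); Combining (union): only the cone is present, so the union is just that shape — boundary = 69.66 mm; the cone at (13, 2) is not intersected at this z (z outside [5, 19.5]); After the difference (first − rest): none of the subtracted shapes is present at this height, so that combined region is unchanged — boundary = 69.66 mm; (whole slice rotated 30° about Z — lengths, areas and connectivity unchanged). Overall, the cross-section is a single solid region. Total boundary length (outer) = 69.66 mm.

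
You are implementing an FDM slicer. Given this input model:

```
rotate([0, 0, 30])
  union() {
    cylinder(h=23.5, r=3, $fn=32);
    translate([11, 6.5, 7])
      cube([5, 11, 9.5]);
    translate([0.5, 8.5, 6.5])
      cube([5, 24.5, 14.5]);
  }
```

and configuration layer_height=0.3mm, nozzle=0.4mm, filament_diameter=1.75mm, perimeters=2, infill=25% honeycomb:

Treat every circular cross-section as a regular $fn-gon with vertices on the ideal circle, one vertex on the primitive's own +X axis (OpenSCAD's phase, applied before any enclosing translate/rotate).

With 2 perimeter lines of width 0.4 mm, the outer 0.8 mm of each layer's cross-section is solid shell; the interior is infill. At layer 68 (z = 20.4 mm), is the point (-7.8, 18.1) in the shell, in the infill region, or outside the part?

infill

At z = 20.4 mm: the r=3 cylinder contributes a regular 32-gon of circumradius 3; the cube at (11, 6.5) is absent (z outside [7, 16.5]); the cube at (0.5, 8.5) is present — its section is the full 5×24.5 rectangle; Combining (union): the 2 present regions are separate (no shared area or edge), so areas and boundary lengths simply add and each stays a separate island — 2 connected regions; (rotated 30° about Z; rotation is an isometry so areas/perimeters/island counts are preserved). Overall, the cross-section has 2 separate islands. Undo the 30° rotation: the query point maps to (2.295, 19.575) in the un-rotated model frame. The nearest boundary edge runs (0.50, 8.50)→(0.50, 33.00); distance from the point to it = 1.80 mm. (Shell/infill is judged within the island containing the point — the largest one.) The point is inside the cross-section and 1.80 mm from the nearest boundary — more than the 0.8 mm shell width (2 × 0.4), so it's in the infill interior.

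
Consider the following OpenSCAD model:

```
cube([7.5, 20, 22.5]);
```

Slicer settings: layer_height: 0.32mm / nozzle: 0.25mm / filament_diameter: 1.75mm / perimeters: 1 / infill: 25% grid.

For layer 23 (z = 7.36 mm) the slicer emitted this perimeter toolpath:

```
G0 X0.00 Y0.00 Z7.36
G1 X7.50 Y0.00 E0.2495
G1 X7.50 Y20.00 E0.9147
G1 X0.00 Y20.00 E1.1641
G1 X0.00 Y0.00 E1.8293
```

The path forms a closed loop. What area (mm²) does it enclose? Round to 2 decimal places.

Apply the shoelace formula to the sequence of (X, Y) vertices; enclosed area = 150.00 mm².

150.00 mm²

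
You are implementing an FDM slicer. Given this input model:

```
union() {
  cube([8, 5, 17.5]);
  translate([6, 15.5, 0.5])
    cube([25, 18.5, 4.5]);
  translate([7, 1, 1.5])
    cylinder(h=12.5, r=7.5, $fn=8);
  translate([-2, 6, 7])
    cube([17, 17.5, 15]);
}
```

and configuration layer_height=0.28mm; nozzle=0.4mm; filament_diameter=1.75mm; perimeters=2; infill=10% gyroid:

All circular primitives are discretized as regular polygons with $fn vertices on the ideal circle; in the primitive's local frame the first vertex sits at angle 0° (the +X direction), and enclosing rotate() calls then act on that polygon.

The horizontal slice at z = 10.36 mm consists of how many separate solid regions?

At z = 10.36 mm: the 8×5 cube contributes its full rectangle; the cube at (6, 15.5) is absent (z outside [0.5, 5]); the r=7.5 cylinder at (7, 1) gives a regular 8-gon of circumradius 7.5 (constant along its height); the 17×17.5 cube at (-2, 6) contributes its full rectangle; Taking the union: the regions partially overlap (shared area 53.29 mm²), so overlapping operands fuse into one piece — 1 connected region. The result has 1 disconnected region.

1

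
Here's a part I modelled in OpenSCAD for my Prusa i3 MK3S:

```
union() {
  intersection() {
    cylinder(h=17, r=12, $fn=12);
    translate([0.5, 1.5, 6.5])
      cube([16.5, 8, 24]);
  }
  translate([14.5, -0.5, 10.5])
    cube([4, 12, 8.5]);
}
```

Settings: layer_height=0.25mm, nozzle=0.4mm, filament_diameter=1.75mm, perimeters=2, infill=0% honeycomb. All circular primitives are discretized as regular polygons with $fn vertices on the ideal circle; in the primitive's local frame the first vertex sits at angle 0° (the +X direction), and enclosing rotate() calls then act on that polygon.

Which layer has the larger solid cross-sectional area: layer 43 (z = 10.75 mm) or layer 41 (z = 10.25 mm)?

layer 43 (z = 10.75 mm)

Layer 43 (z = 10.75): the r=12 cylinder gives a regular 12-gon of circumradius 12 (constant along its height) (area = (12/2)·12.000²·sin(360°/12) = 432.00 mm²); the cube at (0.5, 1.5) is present — its section is the full 16.5×8 rectangle (area 132.00 mm²); Keeping only the common overlap: the 16.5×8 cube at (0.5, 1.5) partially overlaps the r=12 cylinder; clipping to the common part keeps 75.73 mm² — area = 75.73 mm²; the 4×12 cube at (14.5, -0.5) contributes its full rectangle (area 48.00 mm²); Taking the union: the 2 present regions are separate (no shared area or edge), so areas and boundary lengths simply add and each stays a separate island — area = 123.73 mm². So its area = 123.73 mm². Layer 41 (z = 10.25): the cylinder: section is a regular 12-gon, circumradius r=12 (area = (12/2)·12.000²·sin(360°/12) = 432.00 mm²); the cube at (0.5, 1.5) (footprint 16.5×8) is included at this height (area 132.00 mm²); Keeping only the common overlap: the 16.5×8 cube at (0.5, 1.5) partially overlaps the r=12 cylinder; clipping to the common part keeps 75.73 mm² — area = 75.73 mm²; the cube at (14.5, -0.5) is not intersected at this z (z outside [10.5, 19]); Merging all regions: only the result so far is present, so the union is just that shape — area = 75.73 mm². So its area = 75.73 mm². Layer 43 is larger (123.73 vs 75.73 mm²).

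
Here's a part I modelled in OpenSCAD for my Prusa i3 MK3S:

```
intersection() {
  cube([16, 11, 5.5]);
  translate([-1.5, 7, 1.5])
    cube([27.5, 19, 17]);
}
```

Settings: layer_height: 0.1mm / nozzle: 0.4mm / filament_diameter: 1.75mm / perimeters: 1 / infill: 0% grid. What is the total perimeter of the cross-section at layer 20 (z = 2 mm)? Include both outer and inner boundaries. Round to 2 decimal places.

40.00 mm

At z = 2 mm: the cube (footprint 16×11) is included at this height (perimeter 54.00 mm); the 27.5×19 cube at (-1.5, 7) contributes its full rectangle (perimeter 93.00 mm); Taking the intersection: the 27.5×19 cube at (-1.5, 7) partially overlaps the 16×11 cube; clipping to the common part keeps 64.00 mm² — boundary = 40.00 mm. Overall, the cross-section is a single solid region. Total boundary length (outer) = 40.00 mm.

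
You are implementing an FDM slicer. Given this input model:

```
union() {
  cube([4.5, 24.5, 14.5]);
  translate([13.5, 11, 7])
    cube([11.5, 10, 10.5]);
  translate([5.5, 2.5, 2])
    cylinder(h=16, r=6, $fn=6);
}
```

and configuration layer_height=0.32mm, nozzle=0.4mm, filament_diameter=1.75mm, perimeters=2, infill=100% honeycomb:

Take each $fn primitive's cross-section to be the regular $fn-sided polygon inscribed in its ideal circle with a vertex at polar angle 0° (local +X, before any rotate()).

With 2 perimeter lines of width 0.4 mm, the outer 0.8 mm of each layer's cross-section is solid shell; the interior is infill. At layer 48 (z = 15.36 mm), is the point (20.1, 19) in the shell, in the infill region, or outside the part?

At z = 15.36 mm: the cube is absent (z outside [0, 14.5]); the cube at (13.5, 11) (footprint 11.5×10) is included at this height; the r=6 cylinder at (5.5, 2.5) contributes a regular 6-gon of circumradius 6; Merging all regions: the 2 present regions are separate (no shared area or edge), so areas and boundary lengths simply add and each stays a separate island — 2 connected regions. Overall, the cross-section has 2 separate islands. The nearest boundary edge runs (13.50, 21.00)→(25.00, 21.00); distance from the point to it = 2.00 mm. (Shell/infill is judged within the island containing the point — the largest one.) The point is inside the cross-section and 2.00 mm from the nearest boundary — more than the 0.8 mm shell width (2 × 0.4), so it's in the infill interior.

infill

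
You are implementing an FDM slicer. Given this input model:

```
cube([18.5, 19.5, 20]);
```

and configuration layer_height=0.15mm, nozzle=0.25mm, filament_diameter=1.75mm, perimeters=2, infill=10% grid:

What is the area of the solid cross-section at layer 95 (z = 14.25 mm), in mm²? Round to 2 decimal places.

At z = 14.25 mm: the 18.5×19.5 cube contributes its full rectangle (area 360.75 mm²). Overall, the cross-section is a single solid region. Net area = 360.75 mm².

360.75 mm²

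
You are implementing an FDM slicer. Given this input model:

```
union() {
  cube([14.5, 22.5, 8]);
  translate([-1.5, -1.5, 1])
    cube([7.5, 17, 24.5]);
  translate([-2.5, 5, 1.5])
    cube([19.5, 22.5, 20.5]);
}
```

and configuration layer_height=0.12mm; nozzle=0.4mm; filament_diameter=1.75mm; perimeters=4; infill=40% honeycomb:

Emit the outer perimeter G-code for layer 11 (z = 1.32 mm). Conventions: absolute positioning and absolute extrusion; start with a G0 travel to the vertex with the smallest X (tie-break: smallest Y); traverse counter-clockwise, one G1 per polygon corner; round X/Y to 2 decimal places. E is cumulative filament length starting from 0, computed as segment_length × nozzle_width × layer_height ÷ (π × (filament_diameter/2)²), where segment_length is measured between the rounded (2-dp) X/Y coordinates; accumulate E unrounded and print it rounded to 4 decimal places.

At z = 1.32 mm: the cube (footprint 14.5×22.5) is included at this height; the cube at (-1.5, -1.5) (footprint 7.5×17) is included at this height; the cube at (-2.5, 5) does not reach this height (z outside [1.5, 22]); Merging all regions: the regions partially overlap (shared area 93.00 mm²), so overlapping operands fuse into one piece — 1 connected region. The outline is a single polygon with 8 vertices. Extrusion per mm of travel: 0.4 × 0.12 / (π × 0.875²) = 0.019956. Accumulating E over each segment gives final E = 1.5965.

G0 X-1.50 Y-1.50 Z1.32
G1 X6.00 Y-1.50 E0.1497
G1 X6.00 Y0.00 E0.1796
G1 X14.50 Y0.00 E0.3492
G1 X14.50 Y22.50 E0.7982
G1 X0.00 Y22.50 E1.0876
G1 X0.00 Y15.50 E1.2273
G1 X-1.50 Y15.50 E1.2572
G1 X-1.50 Y-1.50 E1.5965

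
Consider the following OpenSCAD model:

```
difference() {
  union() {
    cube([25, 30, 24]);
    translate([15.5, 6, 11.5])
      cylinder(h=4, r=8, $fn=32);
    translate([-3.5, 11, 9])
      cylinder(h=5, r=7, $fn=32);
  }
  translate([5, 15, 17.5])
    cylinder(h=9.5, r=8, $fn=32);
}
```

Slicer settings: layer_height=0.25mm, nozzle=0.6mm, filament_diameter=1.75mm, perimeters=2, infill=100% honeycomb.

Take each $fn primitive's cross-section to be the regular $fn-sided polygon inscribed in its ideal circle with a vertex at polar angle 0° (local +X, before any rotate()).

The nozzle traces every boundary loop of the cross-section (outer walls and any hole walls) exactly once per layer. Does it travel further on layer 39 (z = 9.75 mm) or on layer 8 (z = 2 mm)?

Layer 39 (z = 9.75): the 25×30 cube contributes its full rectangle (perimeter 110.00 mm); the cylinder at (15.5, 6) is absent (z outside [11.5, 15.5]); the cylinder at (-3.5, 11): section is a regular 32-gon, circumradius r=7 (perimeter = 2·32·7.000·sin(180°/32) = 43.91 mm); Merging all regions: the regions partially overlap (shared area 29.77 mm²), so the edge portions inside another operand are dropped and the merged outline is re-measured after clipping — boundary = 127.25 mm; the cylinder at (5, 15) does not reach this height (z outside [17.5, 27]); Subtracting the remaining from the first: none of the subtracted shapes is present at this height, so the result so far is unchanged — boundary = 127.25 mm. So its perimeter = 127.25 mm. Layer 8 (z = 2): the cube (footprint 25×30) is included at this height (perimeter 110.00 mm); the cylinder at (15.5, 6) is absent (z outside [11.5, 15.5]); the cylinder at (-3.5, 11) is not intersected at this z (z outside [9, 14]); Combining (union): only the 25×30 cube is present, so the union is just that shape — boundary = 110.00 mm; the cylinder at (5, 15) does not reach this height (z outside [17.5, 27]); Taking the first minus the rest: none of the subtracted shapes is present at this height, so that combined region is unchanged — boundary = 110.00 mm. So its perimeter = 110.00 mm. Layer 39 is larger (127.25 vs 110.00 mm).

layer 39 (z = 9.75 mm)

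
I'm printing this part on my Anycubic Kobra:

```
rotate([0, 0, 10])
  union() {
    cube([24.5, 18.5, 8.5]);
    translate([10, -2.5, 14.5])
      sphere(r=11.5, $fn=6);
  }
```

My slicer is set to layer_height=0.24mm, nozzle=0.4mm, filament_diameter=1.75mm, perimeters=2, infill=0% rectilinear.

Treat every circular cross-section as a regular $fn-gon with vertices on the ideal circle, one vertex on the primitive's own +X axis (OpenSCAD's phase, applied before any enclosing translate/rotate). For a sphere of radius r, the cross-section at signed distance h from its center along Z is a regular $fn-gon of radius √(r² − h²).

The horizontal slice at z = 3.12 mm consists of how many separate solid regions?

At z = 3.12 mm: the cube (footprint 24.5×18.5) is included at this height; the sphere at (10, -2.5): section is a regular 6-gon, circumradius = √(r²−h²) = √(11.5²−11.38²) = 1.657; Taking the union: the 2 present regions are separate (no shared area or edge), so areas and boundary lengths simply add and each stays a separate island — 2 connected regions; (whole slice rotated 10° about Z — lengths, areas and connectivity unchanged). The result has 2 disconnected regions.

2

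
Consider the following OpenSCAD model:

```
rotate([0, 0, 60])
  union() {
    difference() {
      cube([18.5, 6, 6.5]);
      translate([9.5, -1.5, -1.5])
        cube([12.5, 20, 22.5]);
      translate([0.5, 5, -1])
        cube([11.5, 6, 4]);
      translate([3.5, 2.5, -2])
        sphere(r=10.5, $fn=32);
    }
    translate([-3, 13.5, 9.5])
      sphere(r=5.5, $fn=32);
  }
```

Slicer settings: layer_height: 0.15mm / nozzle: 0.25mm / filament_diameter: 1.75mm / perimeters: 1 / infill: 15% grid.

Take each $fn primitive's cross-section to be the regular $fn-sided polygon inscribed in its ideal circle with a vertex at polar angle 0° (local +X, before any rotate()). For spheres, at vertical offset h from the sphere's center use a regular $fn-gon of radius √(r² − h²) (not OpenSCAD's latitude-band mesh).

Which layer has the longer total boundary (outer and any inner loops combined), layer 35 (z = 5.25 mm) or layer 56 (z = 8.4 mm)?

Layer 35 (z = 5.25): the cube is present — its section is the full 18.5×6 rectangle (perimeter 49.00 mm); the 12.5×20 cube at (9.5, -1.5) contributes its full rectangle (perimeter 65.00 mm); the cube at (0.5, 5) does not reach this height (z outside [-1, 3]); the r=10.5 sphere at (3.5, 2.5) contributes a regular 32-gon of circumradius √(10.5²−7.25²) = 7.595 (perimeter = 2·32·7.595·sin(180°/32) = 47.65 mm); After the difference (first − rest): starting from the 18.5×6 cube, the 12.5×20 cube at (9.5, -1.5) partially overlaps it — only the 54.00 mm² overlap (of its 250.00 mm²) is removed, clipping the outline; the r=10.5 sphere at (3.5, 2.5) covers all of what remains (removes everything) — nothing remains; the r=5.5 sphere at (-3, 13.5) slices to a regular 32-gon of circumradius 3.491 (√(r²−h²) with h=4.25 from center) (perimeter = 2·32·3.491·sin(180°/32) = 21.90 mm); Taking the union: only the r=5.5 sphere at (-3, 13.5) is present, so the union is just that shape — boundary = 21.90 mm; (whole slice rotated 60° about Z — lengths, areas and connectivity unchanged). So its perimeter = 21.90 mm. Layer 56 (z = 8.4): the cube does not reach this height (z outside [0, 6.5]); the cube at (9.5, -1.5) (footprint 12.5×20) is included at this height (perimeter 65.00 mm); the cube at (0.5, 5) is not intersected at this z (z outside [-1, 3]); the r=10.5 sphere at (3.5, 2.5) slices to a regular 32-gon of circumradius 1.446 (√(r²−h²) with h=10.4 from center) (perimeter = 2·32·1.446·sin(180°/32) = 9.07 mm); Subtracting the remaining from the first: the first operand is absent here, so nothing remains; the r=5.5 sphere at (-3, 13.5) slices to a regular 32-gon of circumradius 5.389 (√(r²−h²) with h=1.1 from center) (perimeter = 2·32·5.389·sin(180°/32) = 33.80 mm); Merging all regions: only the r=5.5 sphere at (-3, 13.5) is present, so the union is just that shape — boundary = 33.80 mm; (whole slice rotated 60° about Z — lengths, areas and connectivity unchanged). So its perimeter = 33.80 mm. Layer 56 is larger (33.80 vs 21.90 mm).

layer 56 (z = 8.4 mm)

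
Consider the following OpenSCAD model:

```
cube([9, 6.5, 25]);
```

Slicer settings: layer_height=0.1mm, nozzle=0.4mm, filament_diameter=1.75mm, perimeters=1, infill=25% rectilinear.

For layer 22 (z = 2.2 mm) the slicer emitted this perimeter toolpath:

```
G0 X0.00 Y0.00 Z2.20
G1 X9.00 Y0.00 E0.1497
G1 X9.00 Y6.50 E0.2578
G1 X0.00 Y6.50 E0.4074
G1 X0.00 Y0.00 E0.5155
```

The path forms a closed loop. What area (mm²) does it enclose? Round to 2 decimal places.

Apply the shoelace formula to the sequence of (X, Y) vertices; enclosed area = 58.50 mm².

58.50 mm²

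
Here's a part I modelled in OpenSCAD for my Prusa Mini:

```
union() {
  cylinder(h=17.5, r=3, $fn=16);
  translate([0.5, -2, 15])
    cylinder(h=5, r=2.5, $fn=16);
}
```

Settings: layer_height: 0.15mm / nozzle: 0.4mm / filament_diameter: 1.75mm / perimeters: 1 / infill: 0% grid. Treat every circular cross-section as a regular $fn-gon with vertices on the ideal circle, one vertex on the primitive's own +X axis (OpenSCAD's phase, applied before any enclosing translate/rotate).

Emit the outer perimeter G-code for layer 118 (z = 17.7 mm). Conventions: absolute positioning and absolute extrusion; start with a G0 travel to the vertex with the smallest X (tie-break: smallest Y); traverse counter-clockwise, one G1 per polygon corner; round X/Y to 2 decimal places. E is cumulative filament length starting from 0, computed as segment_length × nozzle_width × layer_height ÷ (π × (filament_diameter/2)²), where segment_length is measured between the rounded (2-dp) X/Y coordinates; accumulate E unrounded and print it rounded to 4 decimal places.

At z = 17.7 mm: the cylinder does not reach this height (z outside [0, 17.5]); the r=2.5 cylinder at (0.5, -2) contributes a regular 16-gon of circumradius 2.5; Taking the union: only the r=2.5 cylinder at (0.5, -2) is present, so the union is just that shape — 1 connected region. The outline is a single polygon with 16 vertices. Extrusion per mm of travel: 0.4 × 0.15 / (π × 0.875²) = 0.024945. Accumulating E over each segment gives final E = 0.3896.

G0 X-2.00 Y-2.00 Z17.70
G1 X-1.81 Y-2.96 E0.0244
G1 X-1.27 Y-3.77 E0.0487
G1 X-0.46 Y-4.31 E0.0730
G1 X0.50 Y-4.50 E0.0974
G1 X1.46 Y-4.31 E0.1218
G1 X2.27 Y-3.77 E0.1461
G1 X2.81 Y-2.96 E0.1704
G1 X3.00 Y-2.00 E0.1948
G1 X2.81 Y-1.04 E0.2192
G1 X2.27 Y-0.23 E0.2435
G1 X1.46 Y0.31 E0.2678
G1 X0.50 Y0.50 E0.2922
G1 X-0.46 Y0.31 E0.3166
G1 X-1.27 Y-0.23 E0.3409
G1 X-1.81 Y-1.04 E0.3652
G1 X-2.00 Y-2.00 E0.3896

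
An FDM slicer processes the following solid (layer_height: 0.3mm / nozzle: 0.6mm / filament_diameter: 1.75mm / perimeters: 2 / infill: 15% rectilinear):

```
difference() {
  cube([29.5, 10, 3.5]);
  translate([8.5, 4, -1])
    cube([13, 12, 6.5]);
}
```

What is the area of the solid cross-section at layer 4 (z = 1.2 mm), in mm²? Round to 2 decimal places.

At z = 1.2 mm: the cube is present — its section is the full 29.5×10 rectangle (area 295.00 mm²); the 13×12 cube at (8.5, 4) contributes its full rectangle (area 156.00 mm²); After the difference (first − rest): starting from the 29.5×10 cube (295.00 mm²), the 13×12 cube at (8.5, 4) partially overlaps it — only the 78.00 mm² overlap (of its 156.00 mm²) is removed, clipping the outline — area = 217.00 mm². Overall, the cross-section is a single solid region. Net area = 217.00 mm².

217.00 mm²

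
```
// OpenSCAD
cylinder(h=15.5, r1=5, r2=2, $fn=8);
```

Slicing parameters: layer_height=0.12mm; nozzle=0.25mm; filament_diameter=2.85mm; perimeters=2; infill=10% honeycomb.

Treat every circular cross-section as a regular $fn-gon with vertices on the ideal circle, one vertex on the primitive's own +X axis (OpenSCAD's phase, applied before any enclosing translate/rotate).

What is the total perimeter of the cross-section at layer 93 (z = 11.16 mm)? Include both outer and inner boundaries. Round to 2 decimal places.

17.39 mm

At z = 11.16 mm: the cone (r1=5→r2=2) has section circumradius 2.840 here — a regular 8-gon (perimeter = 2·8·2.840·sin(180°/8) = 17.39 mm). Overall, the cross-section is a single solid region. Total boundary length (outer) = 17.39 mm.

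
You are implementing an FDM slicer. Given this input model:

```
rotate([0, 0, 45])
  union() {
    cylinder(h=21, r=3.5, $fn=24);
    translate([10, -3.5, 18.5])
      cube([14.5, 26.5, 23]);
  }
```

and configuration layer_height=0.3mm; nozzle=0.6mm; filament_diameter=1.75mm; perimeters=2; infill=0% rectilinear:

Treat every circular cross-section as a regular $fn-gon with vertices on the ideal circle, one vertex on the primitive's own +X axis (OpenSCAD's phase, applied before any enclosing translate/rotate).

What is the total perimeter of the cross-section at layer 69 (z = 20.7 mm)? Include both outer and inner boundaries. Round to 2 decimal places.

At z = 20.7 mm: the r=3.5 cylinder contributes a regular 24-gon of circumradius 3.5 (perimeter = 2·24·3.500·sin(180°/24) = 21.93 mm); the cube at (10, -3.5) (footprint 14.5×26.5) is included at this height (perimeter 82.00 mm); Combining (union): the 2 present regions are separate (no shared area or edge), so areas and boundary lengths simply add and each stays a separate island — boundary = 103.93 mm; (whole slice rotated 45° about Z — lengths, areas and connectivity unchanged). Overall, the cross-section has 2 separate islands. Total boundary length (outer) = 103.93 mm.

103.93 mm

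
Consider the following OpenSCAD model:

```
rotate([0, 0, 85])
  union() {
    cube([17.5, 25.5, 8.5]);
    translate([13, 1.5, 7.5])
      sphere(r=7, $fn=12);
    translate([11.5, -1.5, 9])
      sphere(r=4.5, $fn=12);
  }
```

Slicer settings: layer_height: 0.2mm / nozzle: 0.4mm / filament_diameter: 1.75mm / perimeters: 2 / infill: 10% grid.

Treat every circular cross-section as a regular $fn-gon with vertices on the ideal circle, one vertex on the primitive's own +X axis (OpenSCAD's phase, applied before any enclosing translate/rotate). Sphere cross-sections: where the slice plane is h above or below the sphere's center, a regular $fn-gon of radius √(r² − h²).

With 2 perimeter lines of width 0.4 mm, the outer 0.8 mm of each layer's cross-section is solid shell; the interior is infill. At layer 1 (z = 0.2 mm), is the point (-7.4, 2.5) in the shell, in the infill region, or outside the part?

At z = 0.2 mm: the 17.5×25.5 cube contributes its full rectangle; the sphere at (13, 1.5) is absent (|z−center|=7.300 > r=7); the sphere at (11.5, -1.5) is absent (|z−center|=8.800 > r=4.5); Combining (union): only the 17.5×25.5 cube is present, so the union is just that shape — 1 connected region; (whole slice rotated 85° about Z — lengths, areas and connectivity unchanged). Overall, the cross-section is a single solid region. Undo the 85° rotation: the query point maps to (1.846, 7.590) in the un-rotated model frame. The nearest boundary edge runs (0.00, 25.50)→(0.00, 0.00); distance from the point to it = 1.85 mm. The point is inside the cross-section and 1.85 mm from the nearest boundary — more than the 0.8 mm shell width (2 × 0.4), so it's in the infill interior.

infill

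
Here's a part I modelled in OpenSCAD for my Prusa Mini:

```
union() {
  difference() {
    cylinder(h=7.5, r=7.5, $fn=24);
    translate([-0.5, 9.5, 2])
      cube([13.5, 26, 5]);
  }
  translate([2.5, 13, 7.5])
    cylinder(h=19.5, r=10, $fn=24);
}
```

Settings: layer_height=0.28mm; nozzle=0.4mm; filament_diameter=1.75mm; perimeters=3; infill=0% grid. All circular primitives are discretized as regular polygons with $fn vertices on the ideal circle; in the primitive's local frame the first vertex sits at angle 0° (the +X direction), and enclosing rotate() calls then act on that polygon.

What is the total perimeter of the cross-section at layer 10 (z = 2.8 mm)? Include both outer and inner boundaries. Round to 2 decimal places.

At z = 2.8 mm: the r=7.5 cylinder gives a regular 24-gon of circumradius 7.5 (constant along its height) (perimeter = 2·24·7.500·sin(180°/24) = 46.99 mm); the 13.5×26 cube at (-0.5, 9.5) contributes its full rectangle (perimeter 79.00 mm); After the difference (first − rest): starting from the r=7.5 cylinder, the 13.5×26 cube at (-0.5, 9.5) misses the remaining region (no effect) — boundary = 46.99 mm; the cylinder at (2.5, 13) is absent (z outside [7.5, 27]); Merging all regions: only the result so far is present, so the union is just that shape — boundary = 46.99 mm. Overall, the cross-section is a single solid region. Total boundary length (outer) = 46.99 mm.

46.99 mm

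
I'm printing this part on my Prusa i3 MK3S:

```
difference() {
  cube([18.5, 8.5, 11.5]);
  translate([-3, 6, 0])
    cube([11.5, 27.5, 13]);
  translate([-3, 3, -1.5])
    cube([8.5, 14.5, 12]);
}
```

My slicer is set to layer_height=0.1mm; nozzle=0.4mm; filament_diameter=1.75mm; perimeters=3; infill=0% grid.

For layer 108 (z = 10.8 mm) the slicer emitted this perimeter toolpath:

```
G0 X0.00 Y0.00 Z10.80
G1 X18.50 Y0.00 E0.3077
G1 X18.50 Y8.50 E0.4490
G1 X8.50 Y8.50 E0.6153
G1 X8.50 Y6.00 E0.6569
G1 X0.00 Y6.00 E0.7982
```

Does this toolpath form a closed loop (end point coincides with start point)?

Start point (G0): (0.00, 0.00). End point (last G1): the path does not return to the start — open.

no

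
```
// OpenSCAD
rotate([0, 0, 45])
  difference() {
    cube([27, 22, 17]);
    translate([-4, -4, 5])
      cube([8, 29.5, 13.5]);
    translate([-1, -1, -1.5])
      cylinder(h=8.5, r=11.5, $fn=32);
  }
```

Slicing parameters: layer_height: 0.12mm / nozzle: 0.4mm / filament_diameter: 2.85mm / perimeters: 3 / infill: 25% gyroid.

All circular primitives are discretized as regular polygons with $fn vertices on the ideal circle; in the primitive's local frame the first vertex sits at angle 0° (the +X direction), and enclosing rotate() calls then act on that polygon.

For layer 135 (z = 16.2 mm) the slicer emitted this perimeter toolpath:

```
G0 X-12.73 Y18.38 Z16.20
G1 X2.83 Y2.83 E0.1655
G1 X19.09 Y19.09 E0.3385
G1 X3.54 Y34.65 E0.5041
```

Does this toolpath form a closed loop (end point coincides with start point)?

Start point (G0): (-12.73, 18.38). End point (last G1): the path does not return to the start — open.

no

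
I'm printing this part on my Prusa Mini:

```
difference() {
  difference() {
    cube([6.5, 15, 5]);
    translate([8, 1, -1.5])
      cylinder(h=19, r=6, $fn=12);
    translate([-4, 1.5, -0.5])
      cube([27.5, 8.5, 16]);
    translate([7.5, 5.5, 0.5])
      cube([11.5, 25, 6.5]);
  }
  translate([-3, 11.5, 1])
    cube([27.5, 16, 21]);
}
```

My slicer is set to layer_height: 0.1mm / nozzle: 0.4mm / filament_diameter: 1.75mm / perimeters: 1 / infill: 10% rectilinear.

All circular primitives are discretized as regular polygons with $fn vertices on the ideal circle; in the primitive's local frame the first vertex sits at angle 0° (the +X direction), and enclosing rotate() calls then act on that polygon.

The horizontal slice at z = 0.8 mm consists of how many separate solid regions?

At z = 0.8 mm: the cube (footprint 6.5×15) is included at this height; the r=6 cylinder at (8, 1) contributes a regular 12-gon of circumradius 6; the 27.5×8.5 cube at (-4, 1.5) contributes its full rectangle; the 11.5×25 cube at (7.5, 5.5) contributes its full rectangle; After the difference (first − rest): starting from the 6.5×15 cube, the r=6 cylinder at (8, 1) partially overlaps it — only the 22.67 mm² overlap (of its 108.00 mm²) is removed, clipping the outline; the 27.5×8.5 cube at (-4, 1.5) partially overlaps it — only the 39.17 mm² overlap (of its 233.75 mm²) is removed, clipping the outline; the 11.5×25 cube at (7.5, 5.5) misses the remaining region (no effect) — 2 connected regions; the cube at (-3, 11.5) is absent (z outside [1, 22]); After the difference (first − rest): none of the subtracted shapes is present at this height, so that combined region is unchanged — 2 connected regions. The result has 2 disconnected regions.

2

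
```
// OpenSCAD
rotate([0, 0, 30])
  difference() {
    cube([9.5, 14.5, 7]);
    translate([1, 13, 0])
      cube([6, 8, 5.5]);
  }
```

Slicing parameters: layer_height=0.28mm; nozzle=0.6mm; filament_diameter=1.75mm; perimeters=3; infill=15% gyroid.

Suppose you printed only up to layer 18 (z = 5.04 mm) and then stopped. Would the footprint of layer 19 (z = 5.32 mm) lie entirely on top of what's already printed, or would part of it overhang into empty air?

entirely on top

Compare the two slices. At z = 5.04: the 9.5×14.5 cube contributes its full rectangle (area 137.75 mm²); the 6×8 cube at (1, 13) contributes its full rectangle (area 48.00 mm²); Taking the first minus the rest: starting from the 9.5×14.5 cube (137.75 mm²), the 6×8 cube at (1, 13) partially overlaps it — only the 9.00 mm² overlap (of its 48.00 mm²) is removed, clipping the outline — area = 128.75 mm²; (rotated 30° about Z; rotation is an isometry so areas/perimeters/island counts are preserved). At z = 5.32: the cube (footprint 9.5×14.5) is included at this height (area 137.75 mm²); the cube at (1, 13) (footprint 6×8) is included at this height (area 48.00 mm²); Subtracting the remaining from the first: starting from the 9.5×14.5 cube (137.75 mm²), the 6×8 cube at (1, 13) partially overlaps it — only the 9.00 mm² overlap (of its 48.00 mm²) is removed, clipping the outline — area = 128.75 mm²; (rotated 30° about Z; rotation is an isometry so areas/perimeters/island counts are preserved). Checking containment: the cross-section at z = 5.32 is a subset of the cross-section at z = 5.04.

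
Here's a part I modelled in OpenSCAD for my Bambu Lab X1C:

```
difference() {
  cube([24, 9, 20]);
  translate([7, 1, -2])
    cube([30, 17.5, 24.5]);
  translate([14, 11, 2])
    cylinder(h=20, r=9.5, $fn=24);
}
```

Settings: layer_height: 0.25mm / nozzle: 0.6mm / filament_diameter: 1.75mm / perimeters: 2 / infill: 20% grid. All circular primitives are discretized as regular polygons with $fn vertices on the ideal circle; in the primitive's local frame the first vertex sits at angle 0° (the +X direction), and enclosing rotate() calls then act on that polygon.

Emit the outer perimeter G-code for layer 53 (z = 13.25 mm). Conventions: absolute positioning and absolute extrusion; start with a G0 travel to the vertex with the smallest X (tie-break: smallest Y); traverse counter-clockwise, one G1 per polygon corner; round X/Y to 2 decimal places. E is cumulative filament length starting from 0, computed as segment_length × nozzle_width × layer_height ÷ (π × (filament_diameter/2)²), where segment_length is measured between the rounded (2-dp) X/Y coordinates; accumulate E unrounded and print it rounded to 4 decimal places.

At z = 13.25 mm: the 24×9 cube contributes its full rectangle; the 30×17.5 cube at (7, 1) contributes its full rectangle; the r=9.5 cylinder at (14, 11) gives a regular 24-gon of circumradius 9.5 (constant along its height); Subtracting the remaining from the first: starting from the 24×9 cube, the 30×17.5 cube at (7, 1) partially overlaps it — only the 136.00 mm² overlap (of its 525.00 mm²) is removed, clipping the outline; the r=9.5 cylinder at (14, 11) partially overlaps it — only the 5.89 mm² overlap (of its 280.30 mm²) is removed, clipping the outline — 1 connected region. The outline is a single polygon with 9 vertices. Extrusion per mm of travel: 0.6 × 0.25 / (π × 0.875²) = 0.062363. Accumulating E over each segment gives final E = 4.0144.

G0 X0.00 Y0.00 Z13.25
G1 X24.00 Y0.00 E1.4967
G1 X24.00 Y1.00 E1.5591
G1 X7.00 Y1.00 E2.6192
G1 X7.00 Y4.65 E2.8469
G1 X5.77 Y6.25 E2.9727
G1 X4.82 Y8.54 E3.1273
G1 X4.76 Y9.00 E3.1563
G1 X0.00 Y9.00 E3.4531
G1 X0.00 Y0.00 E4.0144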